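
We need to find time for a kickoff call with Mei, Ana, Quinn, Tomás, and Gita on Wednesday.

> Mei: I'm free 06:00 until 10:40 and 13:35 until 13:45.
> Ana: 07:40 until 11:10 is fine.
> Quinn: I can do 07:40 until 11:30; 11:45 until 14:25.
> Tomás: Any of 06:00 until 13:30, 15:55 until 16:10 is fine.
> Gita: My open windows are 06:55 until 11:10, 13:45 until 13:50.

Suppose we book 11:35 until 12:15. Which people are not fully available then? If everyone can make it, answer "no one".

Ana, Gita, Mei, Quinn

Mei: not fully free for 11:35-12:15. Ana: not fully free for 11:35-12:15. Quinn: not fully free for 11:35-12:15. Tomás: free for 11:35-12:15. Gita: not fully free for 11:35-12:15.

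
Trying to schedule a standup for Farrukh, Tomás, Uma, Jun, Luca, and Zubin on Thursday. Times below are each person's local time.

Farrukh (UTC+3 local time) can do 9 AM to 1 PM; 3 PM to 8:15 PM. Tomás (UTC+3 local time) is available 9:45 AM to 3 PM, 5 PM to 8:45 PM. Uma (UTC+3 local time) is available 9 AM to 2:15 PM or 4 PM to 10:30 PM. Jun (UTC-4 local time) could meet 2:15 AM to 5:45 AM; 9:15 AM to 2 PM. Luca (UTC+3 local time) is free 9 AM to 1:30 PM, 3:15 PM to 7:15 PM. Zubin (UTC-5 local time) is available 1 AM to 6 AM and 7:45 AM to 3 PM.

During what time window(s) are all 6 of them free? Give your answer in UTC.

Farrukh in UTC: 06:00-10:00, 12:00-17:15 (subtract 3h to convert from UTC+3).
Tomás in UTC: 06:45-12:00, 14:00-17:45 (subtract 3h to convert from UTC+3).
Uma in UTC: 06:00-11:15, 13:00-19:30 (subtract 3h to convert from UTC+3).
Jun in UTC: 06:15-09:45, 13:15-18:00 (add 4h to convert from UTC-4).
Luca in UTC: 06:00-10:30, 12:15-16:15 (subtract 3h to convert from UTC+3).
Zubin in UTC: 06:00-11:00, 12:45-20:00 (add 5h to convert from UTC-5).
Farrukh ∩ Tomás: 06:45-10:00, 14:00-17:15.
Farrukh ∩ Tomás ∩ Uma: 06:45-10:00, 14:00-17:15.
Farrukh ∩ Tomás ∩ Uma ∩ Jun: 06:45-09:45, 14:00-17:15.
Farrukh ∩ Tomás ∩ Uma ∩ Jun ∩ Luca: 06:45-09:45, 14:00-16:15.
Farrukh ∩ Tomás ∩ Uma ∩ Jun ∩ Luca ∩ Zubin: 06:45-09:45, 14:00-16:15.

06:45-09:45, 14:00-16:15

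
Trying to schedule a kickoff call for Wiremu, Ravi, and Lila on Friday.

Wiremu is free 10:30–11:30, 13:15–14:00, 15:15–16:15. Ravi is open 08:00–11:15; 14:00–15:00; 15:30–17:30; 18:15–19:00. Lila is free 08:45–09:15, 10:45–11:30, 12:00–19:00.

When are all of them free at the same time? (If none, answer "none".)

Wiremu ∩ Ravi: 10:30-11:15, 15:30-16:15.
Wiremu ∩ Ravi ∩ Lila: 10:45-11:15, 15:30-16:15.
So the common availability across everyone is 10:45-11:15, 15:30-16:15.

10:45-11:15, 15:30-16:15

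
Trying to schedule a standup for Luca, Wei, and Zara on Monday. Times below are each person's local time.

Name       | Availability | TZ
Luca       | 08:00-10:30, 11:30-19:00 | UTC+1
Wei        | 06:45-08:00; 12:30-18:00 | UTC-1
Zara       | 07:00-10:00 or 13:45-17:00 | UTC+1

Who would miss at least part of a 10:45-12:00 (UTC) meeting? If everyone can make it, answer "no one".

Wei, Zara

Luca in UTC: 07:00-09:30, 10:30-18:00 (subtract 1h to convert from UTC+1).
Wei in UTC: 07:45-09:00, 13:30-19:00 (add 1h to convert from UTC-1).
Zara in UTC: 06:00-09:00, 12:45-16:00 (subtract 1h to convert from UTC+1).
Luca: free for 10:45-12:00. Wei: not fully free for 10:45-12:00. Zara: not fully free for 10:45-12:00.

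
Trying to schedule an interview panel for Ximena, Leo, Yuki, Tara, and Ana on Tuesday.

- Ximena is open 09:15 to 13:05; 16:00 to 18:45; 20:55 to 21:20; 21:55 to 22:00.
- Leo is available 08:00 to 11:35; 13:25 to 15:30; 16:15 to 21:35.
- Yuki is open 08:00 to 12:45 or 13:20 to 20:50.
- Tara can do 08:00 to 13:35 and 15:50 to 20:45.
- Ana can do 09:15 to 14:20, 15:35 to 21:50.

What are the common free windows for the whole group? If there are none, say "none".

Ximena ∩ Leo: 09:15-11:35, 16:15-18:45, 20:55-21:20.
Ximena ∩ Leo ∩ Yuki: 09:15-11:35, 16:15-18:45.
Ximena ∩ Leo ∩ Yuki ∩ Tara: 09:15-11:35, 16:15-18:45.
Ximena ∩ Leo ∩ Yuki ∩ Tara ∩ Ana: 09:15-11:35, 16:15-18:45.
So the common availability across everyone is 09:15-11:35, 16:15-18:45.

09:15-11:35, 16:15-18:45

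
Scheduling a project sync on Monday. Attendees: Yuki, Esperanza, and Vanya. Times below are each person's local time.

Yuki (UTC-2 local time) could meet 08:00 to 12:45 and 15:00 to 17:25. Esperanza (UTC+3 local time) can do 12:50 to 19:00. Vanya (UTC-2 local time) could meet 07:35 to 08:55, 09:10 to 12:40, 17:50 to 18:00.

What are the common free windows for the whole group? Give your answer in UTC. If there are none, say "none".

10:00-10:55, 11:10-14:40

Yuki in UTC: 10:00-14:45, 17:00-19:25 (add 2h to convert from UTC-2).
Esperanza in UTC: 09:50-16:00 (subtract 3h to convert from UTC+3).
Vanya in UTC: 09:35-10:55, 11:10-14:40, 19:50-20:00 (add 2h to convert from UTC-2).
Yuki ∩ Esperanza: 10:00-14:45.
Yuki ∩ Esperanza ∩ Vanya: 10:00-10:55, 11:10-14:40.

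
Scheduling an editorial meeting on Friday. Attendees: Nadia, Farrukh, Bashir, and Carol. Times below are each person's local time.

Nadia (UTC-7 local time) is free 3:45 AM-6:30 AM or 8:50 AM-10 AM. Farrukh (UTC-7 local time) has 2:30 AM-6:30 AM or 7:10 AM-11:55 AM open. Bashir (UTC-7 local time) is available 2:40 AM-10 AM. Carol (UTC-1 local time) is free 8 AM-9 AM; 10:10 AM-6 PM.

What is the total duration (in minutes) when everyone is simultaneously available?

Nadia in UTC: 10:45-13:30, 15:50-17:00 (add 7h to convert from UTC-7).
Farrukh in UTC: 09:30-13:30, 14:10-18:55 (add 7h to convert from UTC-7).
Bashir in UTC: 09:40-17:00 (add 7h to convert from UTC-7).
Carol in UTC: 09:00-10:00, 11:10-19:00 (add 1h to convert from UTC-1).
Nadia ∩ Farrukh: 10:45-13:30, 15:50-17:00.
Nadia ∩ Farrukh ∩ Bashir: 10:45-13:30, 15:50-17:00.
Nadia ∩ Farrukh ∩ Bashir ∩ Carol: 11:10-13:30, 15:50-17:00.
Summing the common windows: 140 + 70 = 210 minutes.

210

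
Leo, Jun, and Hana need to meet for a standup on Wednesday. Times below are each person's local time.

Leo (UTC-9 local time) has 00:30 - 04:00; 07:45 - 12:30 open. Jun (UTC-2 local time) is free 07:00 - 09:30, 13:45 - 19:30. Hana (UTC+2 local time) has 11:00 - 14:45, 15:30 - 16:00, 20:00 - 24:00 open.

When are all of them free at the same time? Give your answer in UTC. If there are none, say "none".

09:30-11:30, 18:00-21:30

Leo in UTC: 09:30-13:00, 16:45-21:30 (add 9h to convert from UTC-9).
Jun in UTC: 09:00-11:30, 15:45-21:30 (add 2h to convert from UTC-2).
Hana in UTC: 09:00-12:45, 13:30-14:00, 18:00-22:00 (subtract 2h to convert from UTC+2).
Leo ∩ Jun: 09:30-11:30, 16:45-21:30.
Leo ∩ Jun ∩ Hana: 09:30-11:30, 18:00-21:30.
So the common availability across everyone is 09:30-11:30, 18:00-21:30.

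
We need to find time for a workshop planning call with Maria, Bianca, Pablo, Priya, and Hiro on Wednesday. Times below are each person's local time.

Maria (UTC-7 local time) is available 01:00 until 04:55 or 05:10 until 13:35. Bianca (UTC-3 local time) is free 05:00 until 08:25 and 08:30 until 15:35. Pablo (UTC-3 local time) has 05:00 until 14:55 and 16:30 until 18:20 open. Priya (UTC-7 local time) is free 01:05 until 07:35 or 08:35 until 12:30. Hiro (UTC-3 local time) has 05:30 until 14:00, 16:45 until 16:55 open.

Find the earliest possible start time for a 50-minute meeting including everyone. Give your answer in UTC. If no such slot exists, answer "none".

Maria in UTC: 08:00-11:55, 12:10-20:35 (add 7h to convert from UTC-7).
Bianca in UTC: 08:00-11:25, 11:30-18:35 (add 3h to convert from UTC-3).
Pablo in UTC: 08:00-17:55, 19:30-21:20 (add 3h to convert from UTC-3).
Priya in UTC: 08:05-14:35, 15:35-19:30 (add 7h to convert from UTC-7).
Hiro in UTC: 08:30-17:00, 19:45-19:55 (add 3h to convert from UTC-3).
Maria ∩ Bianca: 08:00-11:25, 11:30-11:55, 12:10-18:35.
Maria ∩ Bianca ∩ Pablo: 08:00-11:25, 11:30-11:55, 12:10-17:55.
Maria ∩ Bianca ∩ Pablo ∩ Priya: 08:05-11:25, 11:30-11:55, 12:10-14:35, 15:35-17:55.
Maria ∩ Bianca ∩ Pablo ∩ Priya ∩ Hiro: 08:30-11:25, 11:30-11:55, 12:10-14:35, 15:35-17:00.
Those are the intersection windows.
The first common window of at least 50 minutes is 08:30-11:25, so the earliest start is 08:30.

08:30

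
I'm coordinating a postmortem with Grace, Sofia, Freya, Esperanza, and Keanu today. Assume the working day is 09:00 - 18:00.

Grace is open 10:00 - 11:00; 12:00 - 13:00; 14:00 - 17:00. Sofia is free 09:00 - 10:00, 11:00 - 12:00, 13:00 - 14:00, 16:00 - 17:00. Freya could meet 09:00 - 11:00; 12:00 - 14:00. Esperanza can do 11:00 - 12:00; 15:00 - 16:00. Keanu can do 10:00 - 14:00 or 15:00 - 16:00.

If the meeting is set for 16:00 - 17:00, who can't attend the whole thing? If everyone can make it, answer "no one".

Grace: free for 16:00-17:00. Sofia: free for 16:00-17:00. Freya: not fully free for 16:00-17:00. Esperanza: not fully free for 16:00-17:00. Keanu: not fully free for 16:00-17:00.

Esperanza, Freya, Keanu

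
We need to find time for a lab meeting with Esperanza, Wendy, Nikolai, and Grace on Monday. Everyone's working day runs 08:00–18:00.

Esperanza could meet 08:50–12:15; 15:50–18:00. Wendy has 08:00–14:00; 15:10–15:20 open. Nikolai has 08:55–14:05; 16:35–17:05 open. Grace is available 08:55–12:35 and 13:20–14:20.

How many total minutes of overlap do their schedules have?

Esperanza ∩ Wendy: 08:50-12:15.
Esperanza ∩ Wendy ∩ Nikolai: 08:55-12:15.
Esperanza ∩ Wendy ∩ Nikolai ∩ Grace: 08:55-12:15.
Those are the intersection windows.
That's a single block of 200 minutes.

200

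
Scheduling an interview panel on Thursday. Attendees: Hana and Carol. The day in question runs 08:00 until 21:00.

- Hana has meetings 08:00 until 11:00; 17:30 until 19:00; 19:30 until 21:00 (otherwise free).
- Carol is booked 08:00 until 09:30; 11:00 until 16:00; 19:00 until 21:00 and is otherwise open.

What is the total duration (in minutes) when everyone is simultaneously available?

Hana free: 11:00-17:30, 19:00-19:30 (invert busy blocks within the working day).
Carol free: 09:30-11:00, 16:00-19:00 (invert busy blocks within the working day).
Hana ∩ Carol: 16:00-17:30.
That's a single block of 90 minutes.

90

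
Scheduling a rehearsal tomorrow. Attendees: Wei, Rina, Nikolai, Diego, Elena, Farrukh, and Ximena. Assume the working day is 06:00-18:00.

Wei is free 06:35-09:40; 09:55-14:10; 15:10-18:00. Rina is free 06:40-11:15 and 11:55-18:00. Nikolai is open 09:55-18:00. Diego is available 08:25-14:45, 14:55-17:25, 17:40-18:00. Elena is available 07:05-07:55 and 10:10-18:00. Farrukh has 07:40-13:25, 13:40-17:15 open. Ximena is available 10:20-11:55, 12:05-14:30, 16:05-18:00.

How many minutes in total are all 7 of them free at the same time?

Wei ∩ Rina: 06:40-09:40, 09:55-11:15, 11:55-14:10, 15:10-18:00.
Wei ∩ Rina ∩ Nikolai: 09:55-11:15, 11:55-14:10, 15:10-18:00.
Wei ∩ Rina ∩ Nikolai ∩ Diego: 09:55-11:15, 11:55-14:10, 15:10-17:25, 17:40-18:00.
Wei ∩ Rina ∩ Nikolai ∩ Diego ∩ Elena: 10:10-11:15, 11:55-14:10, 15:10-17:25, 17:40-18:00.
Wei ∩ Rina ∩ Nikolai ∩ Diego ∩ Elena ∩ Farrukh: 10:10-11:15, 11:55-13:25, 13:40-14:10, 15:10-17:15.
Wei ∩ Rina ∩ Nikolai ∩ Diego ∩ Elena ∩ Farrukh ∩ Ximena: 10:20-11:15, 12:05-13:25, 13:40-14:10, 16:05-17:15.
Those are the intersection windows.
Summing the common windows: 55 + 80 + 30 + 70 = 235 minutes.

235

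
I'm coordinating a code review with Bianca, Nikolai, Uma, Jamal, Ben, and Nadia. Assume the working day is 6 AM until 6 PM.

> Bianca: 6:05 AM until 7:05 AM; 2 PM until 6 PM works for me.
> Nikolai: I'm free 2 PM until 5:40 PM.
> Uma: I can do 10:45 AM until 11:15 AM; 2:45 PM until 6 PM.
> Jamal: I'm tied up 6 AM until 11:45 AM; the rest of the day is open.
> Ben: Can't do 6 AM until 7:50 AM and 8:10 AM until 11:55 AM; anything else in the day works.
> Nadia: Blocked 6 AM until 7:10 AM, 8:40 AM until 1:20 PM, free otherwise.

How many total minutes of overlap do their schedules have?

Bianca free: 06:05-07:05, 14:00-18:00.
Nikolai free: 14:00-17:40.
Uma free: 10:45-11:15, 14:45-18:00.
Jamal free: 11:45-18:00 (invert busy blocks within the working day).
Ben free: 07:50-08:10, 11:55-18:00 (invert busy blocks within the working day).
Nadia free: 07:10-08:40, 13:20-18:00 (invert busy blocks within the working day).
Bianca ∩ Nikolai: 14:00-17:40.
Bianca ∩ Nikolai ∩ Uma: 14:45-17:40.
Bianca ∩ Nikolai ∩ Uma ∩ Jamal: 14:45-17:40.
Bianca ∩ Nikolai ∩ Uma ∩ Jamal ∩ Ben: 14:45-17:40.
Bianca ∩ Nikolai ∩ Uma ∩ Jamal ∩ Ben ∩ Nadia: 14:45-17:40.
That's a single block of 175 minutes.

175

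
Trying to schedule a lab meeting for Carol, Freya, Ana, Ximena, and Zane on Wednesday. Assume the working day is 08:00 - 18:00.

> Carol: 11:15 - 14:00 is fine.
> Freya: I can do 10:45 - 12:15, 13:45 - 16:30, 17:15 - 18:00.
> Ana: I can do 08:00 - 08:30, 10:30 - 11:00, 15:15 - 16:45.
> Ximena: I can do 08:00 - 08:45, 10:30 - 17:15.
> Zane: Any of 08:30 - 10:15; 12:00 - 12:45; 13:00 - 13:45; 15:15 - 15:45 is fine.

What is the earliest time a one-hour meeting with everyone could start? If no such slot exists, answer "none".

Carol ∩ Freya: 11:15-12:15, 13:45-14:00.
Carol ∩ Freya ∩ Ana: ∅.
Carol ∩ Freya ∩ Ana ∩ Ximena: ∅.
Carol ∩ Freya ∩ Ana ∩ Ximena ∩ Zane: ∅.
There is no time when everyone is free.
No common window is at least 60 minutes long.

none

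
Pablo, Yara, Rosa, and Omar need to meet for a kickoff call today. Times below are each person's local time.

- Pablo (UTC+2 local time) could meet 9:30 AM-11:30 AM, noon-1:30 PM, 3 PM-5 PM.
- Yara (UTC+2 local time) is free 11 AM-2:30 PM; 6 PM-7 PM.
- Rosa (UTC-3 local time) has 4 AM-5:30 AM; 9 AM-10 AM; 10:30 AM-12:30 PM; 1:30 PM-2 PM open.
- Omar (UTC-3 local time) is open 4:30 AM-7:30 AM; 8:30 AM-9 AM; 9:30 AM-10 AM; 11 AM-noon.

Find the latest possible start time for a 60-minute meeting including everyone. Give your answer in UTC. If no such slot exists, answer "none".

none

Pablo in UTC: 07:30-09:30, 10:00-11:30, 13:00-15:00 (subtract 2h to convert from UTC+2).
Yara in UTC: 09:00-12:30, 16:00-17:00 (subtract 2h to convert from UTC+2).
Rosa in UTC: 07:00-08:30, 12:00-13:00, 13:30-15:30, 16:30-17:00 (add 3h to convert from UTC-3).
Omar in UTC: 07:30-10:30, 11:30-12:00, 12:30-13:00, 14:00-15:00 (add 3h to convert from UTC-3).
Pablo ∩ Yara: 09:00-09:30, 10:00-11:30.
Pablo ∩ Yara ∩ Rosa: ∅.
Pablo ∩ Yara ∩ Rosa ∩ Omar: ∅.
There is no time when everyone is free.
No common window is at least 60 minutes long.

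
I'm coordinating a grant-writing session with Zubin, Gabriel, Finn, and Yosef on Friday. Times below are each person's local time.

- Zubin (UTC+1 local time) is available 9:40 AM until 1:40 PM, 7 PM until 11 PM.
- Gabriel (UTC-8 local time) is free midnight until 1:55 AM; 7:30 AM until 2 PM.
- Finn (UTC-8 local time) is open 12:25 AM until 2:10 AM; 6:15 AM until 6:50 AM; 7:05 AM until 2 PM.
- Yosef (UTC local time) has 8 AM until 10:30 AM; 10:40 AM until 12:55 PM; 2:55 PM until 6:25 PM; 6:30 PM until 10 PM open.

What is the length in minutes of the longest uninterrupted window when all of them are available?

210

Zubin in UTC: 08:40-12:40, 18:00-22:00 (subtract 1h to convert from UTC+1).
Gabriel in UTC: 08:00-09:55, 15:30-22:00 (add 8h to convert from UTC-8).
Finn in UTC: 08:25-10:10, 14:15-14:50, 15:05-22:00 (add 8h to convert from UTC-8).
Yosef in UTC: 08:00-10:30, 10:40-12:55, 14:55-18:25, 18:30-22:00.
Zubin ∩ Gabriel: 08:40-09:55, 18:00-22:00.
Zubin ∩ Gabriel ∩ Finn: 08:40-09:55, 18:00-22:00.
Zubin ∩ Gabriel ∩ Finn ∩ Yosef: 08:40-09:55, 18:00-18:25, 18:30-22:00.
The longest is 18:30-22:00 at 210 minutes.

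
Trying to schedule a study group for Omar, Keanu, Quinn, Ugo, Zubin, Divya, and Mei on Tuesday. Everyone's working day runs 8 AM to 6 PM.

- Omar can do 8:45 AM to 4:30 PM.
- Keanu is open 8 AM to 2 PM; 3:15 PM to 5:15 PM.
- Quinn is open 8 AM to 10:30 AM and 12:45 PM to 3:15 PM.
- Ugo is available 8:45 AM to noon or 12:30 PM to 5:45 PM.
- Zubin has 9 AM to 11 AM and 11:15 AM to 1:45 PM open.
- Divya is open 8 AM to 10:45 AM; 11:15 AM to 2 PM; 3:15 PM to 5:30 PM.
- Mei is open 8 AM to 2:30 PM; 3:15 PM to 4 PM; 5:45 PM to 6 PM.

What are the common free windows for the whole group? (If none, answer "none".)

Omar ∩ Keanu: 08:45-14:00, 15:15-16:30.
Omar ∩ Keanu ∩ Quinn: 08:45-10:30, 12:45-14:00.
Omar ∩ Keanu ∩ Quinn ∩ Ugo: 08:45-10:30, 12:45-14:00.
Omar ∩ Keanu ∩ Quinn ∩ Ugo ∩ Zubin: 09:00-10:30, 12:45-13:45.
Omar ∩ Keanu ∩ Quinn ∩ Ugo ∩ Zubin ∩ Divya: 09:00-10:30, 12:45-13:45.
Omar ∩ Keanu ∩ Quinn ∩ Ugo ∩ Zubin ∩ Divya ∩ Mei: 09:00-10:30, 12:45-13:45.

09:00-10:30, 12:45-13:45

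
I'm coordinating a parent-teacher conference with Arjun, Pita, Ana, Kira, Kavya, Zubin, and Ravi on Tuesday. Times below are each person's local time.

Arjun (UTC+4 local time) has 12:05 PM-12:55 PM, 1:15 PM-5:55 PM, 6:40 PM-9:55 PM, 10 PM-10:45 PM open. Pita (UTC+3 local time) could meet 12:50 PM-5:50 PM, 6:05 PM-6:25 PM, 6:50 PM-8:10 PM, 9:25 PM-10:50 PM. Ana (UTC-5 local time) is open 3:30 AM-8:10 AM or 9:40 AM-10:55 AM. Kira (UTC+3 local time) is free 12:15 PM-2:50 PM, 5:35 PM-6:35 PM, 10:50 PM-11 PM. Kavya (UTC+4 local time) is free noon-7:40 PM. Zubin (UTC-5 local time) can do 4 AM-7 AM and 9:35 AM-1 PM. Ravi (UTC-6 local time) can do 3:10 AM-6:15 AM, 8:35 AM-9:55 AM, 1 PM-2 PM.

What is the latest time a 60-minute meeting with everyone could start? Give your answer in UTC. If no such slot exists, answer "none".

Arjun in UTC: 08:05-08:55, 09:15-13:55, 14:40-17:55, 18:00-18:45 (subtract 4h to convert from UTC+4).
Pita in UTC: 09:50-14:50, 15:05-15:25, 15:50-17:10, 18:25-19:50 (subtract 3h to convert from UTC+3).
Ana in UTC: 08:30-13:10, 14:40-15:55 (add 5h to convert from UTC-5).
Kira in UTC: 09:15-11:50, 14:35-15:35, 19:50-20:00 (subtract 3h to convert from UTC+3).
Kavya in UTC: 08:00-15:40 (subtract 4h to convert from UTC+4).
Zubin in UTC: 09:00-12:00, 14:35-18:00 (add 5h to convert from UTC-5).
Ravi in UTC: 09:10-12:15, 14:35-15:55, 19:00-20:00 (add 6h to convert from UTC-6).
Arjun ∩ Pita: 09:50-13:55, 14:40-14:50, 15:05-15:25, 15:50-17:10, 18:25-18:45.
Arjun ∩ Pita ∩ Ana: 09:50-13:10, 14:40-14:50, 15:05-15:25, 15:50-15:55.
Arjun ∩ Pita ∩ Ana ∩ Kira: 09:50-11:50, 14:40-14:50, 15:05-15:25.
Arjun ∩ Pita ∩ Ana ∩ Kira ∩ Kavya: 09:50-11:50, 14:40-14:50, 15:05-15:25.
Arjun ∩ Pita ∩ Ana ∩ Kira ∩ Kavya ∩ Zubin: 09:50-11:50, 14:40-14:50, 15:05-15:25.
Arjun ∩ Pita ∩ Ana ∩ Kira ∩ Kavya ∩ Zubin ∩ Ravi: 09:50-11:50, 14:40-14:50, 15:05-15:25.
The last common window of at least 60 minutes is 09:50-11:50; a 60-minute meeting can start as late as 10:50 and still end by 11:50.

10:50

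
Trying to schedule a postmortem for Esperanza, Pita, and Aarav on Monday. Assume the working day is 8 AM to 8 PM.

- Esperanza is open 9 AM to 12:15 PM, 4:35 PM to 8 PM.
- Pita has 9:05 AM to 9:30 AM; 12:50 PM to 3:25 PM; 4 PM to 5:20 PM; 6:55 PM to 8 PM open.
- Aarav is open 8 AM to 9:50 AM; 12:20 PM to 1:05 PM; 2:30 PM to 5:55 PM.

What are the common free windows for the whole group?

09:05-09:30, 16:35-17:20

Esperanza ∩ Pita: 09:05-09:30, 16:35-17:20, 18:55-20:00.
Esperanza ∩ Pita ∩ Aarav: 09:05-09:30, 16:35-17:20.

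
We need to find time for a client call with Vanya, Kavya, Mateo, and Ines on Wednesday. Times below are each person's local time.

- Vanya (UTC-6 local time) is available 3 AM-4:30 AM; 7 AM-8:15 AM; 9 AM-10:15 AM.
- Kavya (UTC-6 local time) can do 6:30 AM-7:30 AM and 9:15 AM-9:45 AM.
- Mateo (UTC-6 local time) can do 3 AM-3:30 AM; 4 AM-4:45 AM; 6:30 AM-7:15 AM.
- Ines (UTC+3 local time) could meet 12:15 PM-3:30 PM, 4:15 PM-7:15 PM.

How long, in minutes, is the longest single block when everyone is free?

Vanya in UTC: 09:00-10:30, 13:00-14:15, 15:00-16:15 (add 6h to convert from UTC-6).
Kavya in UTC: 12:30-13:30, 15:15-15:45 (add 6h to convert from UTC-6).
Mateo in UTC: 09:00-09:30, 10:00-10:45, 12:30-13:15 (add 6h to convert from UTC-6).
Ines in UTC: 09:15-12:30, 13:15-16:15 (subtract 3h to convert from UTC+3).
Vanya ∩ Kavya: 13:00-13:30, 15:15-15:45.
Vanya ∩ Kavya ∩ Mateo: 13:00-13:15.
Vanya ∩ Kavya ∩ Mateo ∩ Ines: ∅.
There is no time when everyone is free.
No common window exists, so the longest block is 0 minutes.

0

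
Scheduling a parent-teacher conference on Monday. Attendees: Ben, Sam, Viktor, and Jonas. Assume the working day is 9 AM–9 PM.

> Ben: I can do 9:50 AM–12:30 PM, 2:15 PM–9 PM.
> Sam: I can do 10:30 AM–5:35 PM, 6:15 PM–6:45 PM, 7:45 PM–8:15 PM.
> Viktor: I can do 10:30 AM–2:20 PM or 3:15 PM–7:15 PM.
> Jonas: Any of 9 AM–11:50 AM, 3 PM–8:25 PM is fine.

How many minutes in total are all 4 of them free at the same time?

250

Ben ∩ Sam: 10:30-12:30, 14:15-17:35, 18:15-18:45, 19:45-20:15.
Ben ∩ Sam ∩ Viktor: 10:30-12:30, 14:15-14:20, 15:15-17:35, 18:15-18:45.
Ben ∩ Sam ∩ Viktor ∩ Jonas: 10:30-11:50, 15:15-17:35, 18:15-18:45.
Summing the common windows: 80 + 140 + 30 = 250 minutes.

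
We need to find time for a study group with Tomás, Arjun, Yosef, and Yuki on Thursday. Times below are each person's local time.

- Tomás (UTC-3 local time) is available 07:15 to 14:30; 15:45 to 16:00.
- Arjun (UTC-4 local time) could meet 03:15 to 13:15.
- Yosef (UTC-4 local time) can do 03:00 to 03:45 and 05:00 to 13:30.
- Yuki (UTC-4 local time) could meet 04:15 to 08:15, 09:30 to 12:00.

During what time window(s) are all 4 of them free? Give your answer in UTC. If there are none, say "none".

Tomás in UTC: 10:15-17:30, 18:45-19:00 (add 3h to convert from UTC-3).
Arjun in UTC: 07:15-17:15 (add 4h to convert from UTC-4).
Yosef in UTC: 07:00-07:45, 09:00-17:30 (add 4h to convert from UTC-4).
Yuki in UTC: 08:15-12:15, 13:30-16:00 (add 4h to convert from UTC-4).
Tomás ∩ Arjun: 10:15-17:15.
Tomás ∩ Arjun ∩ Yosef: 10:15-17:15.
Tomás ∩ Arjun ∩ Yosef ∩ Yuki: 10:15-12:15, 13:30-16:00.
So the common availability across everyone is 10:15-12:15, 13:30-16:00.

10:15-12:15, 13:30-16:00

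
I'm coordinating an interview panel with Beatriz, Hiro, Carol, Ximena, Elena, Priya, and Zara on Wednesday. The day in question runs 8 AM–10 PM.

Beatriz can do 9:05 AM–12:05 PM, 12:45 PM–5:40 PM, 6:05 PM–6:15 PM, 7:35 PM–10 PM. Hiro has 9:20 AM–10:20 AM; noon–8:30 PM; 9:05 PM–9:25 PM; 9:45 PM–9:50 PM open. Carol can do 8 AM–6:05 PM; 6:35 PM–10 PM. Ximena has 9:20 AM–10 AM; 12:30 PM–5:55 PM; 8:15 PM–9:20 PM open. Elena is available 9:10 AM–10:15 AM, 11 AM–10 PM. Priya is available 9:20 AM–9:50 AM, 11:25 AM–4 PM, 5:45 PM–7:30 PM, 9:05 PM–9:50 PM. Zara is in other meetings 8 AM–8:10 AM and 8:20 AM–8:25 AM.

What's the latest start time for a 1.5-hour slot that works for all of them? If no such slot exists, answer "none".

14:30

Beatriz free: 09:05-12:05, 12:45-17:40, 18:05-18:15, 19:35-22:00.
Hiro free: 09:20-10:20, 12:00-20:30, 21:05-21:25, 21:45-21:50.
Carol free: 08:00-18:05, 18:35-22:00.
Ximena free: 09:20-10:00, 12:30-17:55, 20:15-21:20.
Elena free: 09:10-10:15, 11:00-22:00.
Priya free: 09:20-09:50, 11:25-16:00, 17:45-19:30, 21:05-21:50.
Zara free: 08:10-08:20, 08:25-22:00 (invert busy blocks within the working day).
Beatriz ∩ Hiro: 09:20-10:20, 12:00-12:05, 12:45-17:40, 18:05-18:15, 19:35-20:30, 21:05-21:25, 21:45-21:50.
Beatriz ∩ Hiro ∩ Carol: 09:20-10:20, 12:00-12:05, 12:45-17:40, 19:35-20:30, 21:05-21:25, 21:45-21:50.
Beatriz ∩ Hiro ∩ Carol ∩ Ximena: 09:20-10:00, 12:45-17:40, 20:15-20:30, 21:05-21:20.
Beatriz ∩ Hiro ∩ Carol ∩ Ximena ∩ Elena: 09:20-10:00, 12:45-17:40, 20:15-20:30, 21:05-21:20.
Beatriz ∩ Hiro ∩ Carol ∩ Ximena ∩ Elena ∩ Priya: 09:20-09:50, 12:45-16:00, 21:05-21:20.
Beatriz ∩ Hiro ∩ Carol ∩ Ximena ∩ Elena ∩ Priya ∩ Zara: 09:20-09:50, 12:45-16:00, 21:05-21:20.
The last common window of at least 90 minutes is 12:45-16:00; a 90-minute meeting can start as late as 14:30 and still end by 16:00.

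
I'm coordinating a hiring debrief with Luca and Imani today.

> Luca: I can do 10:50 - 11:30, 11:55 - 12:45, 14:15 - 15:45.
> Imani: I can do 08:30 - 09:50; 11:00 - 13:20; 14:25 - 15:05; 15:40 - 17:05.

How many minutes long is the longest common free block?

Luca ∩ Imani: 11:00-11:30, 11:55-12:45, 14:25-15:05, 15:40-15:45.
The longest is 11:55-12:45 at 50 minutes.

50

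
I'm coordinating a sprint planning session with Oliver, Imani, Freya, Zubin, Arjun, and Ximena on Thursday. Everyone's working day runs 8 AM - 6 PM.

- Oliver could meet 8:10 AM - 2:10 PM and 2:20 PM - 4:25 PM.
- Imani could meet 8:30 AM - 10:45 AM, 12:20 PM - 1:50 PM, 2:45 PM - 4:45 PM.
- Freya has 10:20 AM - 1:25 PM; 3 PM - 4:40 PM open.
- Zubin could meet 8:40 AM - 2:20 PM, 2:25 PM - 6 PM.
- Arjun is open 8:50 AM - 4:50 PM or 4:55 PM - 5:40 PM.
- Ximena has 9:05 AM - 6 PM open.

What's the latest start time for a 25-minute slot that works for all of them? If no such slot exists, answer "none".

Oliver ∩ Imani: 08:30-10:45, 12:20-13:50, 14:45-16:25.
Oliver ∩ Imani ∩ Freya: 10:20-10:45, 12:20-13:25, 15:00-16:25.
Oliver ∩ Imani ∩ Freya ∩ Zubin: 10:20-10:45, 12:20-13:25, 15:00-16:25.
Oliver ∩ Imani ∩ Freya ∩ Zubin ∩ Arjun: 10:20-10:45, 12:20-13:25, 15:00-16:25.
Oliver ∩ Imani ∩ Freya ∩ Zubin ∩ Arjun ∩ Ximena: 10:20-10:45, 12:20-13:25, 15:00-16:25.
The last common window of at least 25 minutes is 15:00-16:25; a 25-minute meeting can start as late as 16:00 and still end by 16:25.

16:00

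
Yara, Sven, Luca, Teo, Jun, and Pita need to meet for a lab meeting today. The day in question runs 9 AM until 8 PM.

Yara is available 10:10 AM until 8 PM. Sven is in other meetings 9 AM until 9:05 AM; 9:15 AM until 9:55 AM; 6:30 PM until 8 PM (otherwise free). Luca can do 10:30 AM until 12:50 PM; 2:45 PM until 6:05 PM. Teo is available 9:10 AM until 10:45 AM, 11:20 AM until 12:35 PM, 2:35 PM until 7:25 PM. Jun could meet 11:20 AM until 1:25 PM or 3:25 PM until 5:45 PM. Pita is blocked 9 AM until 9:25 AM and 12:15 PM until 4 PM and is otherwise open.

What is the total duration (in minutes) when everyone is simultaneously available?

160

Yara free: 10:10-20:00.
Sven free: 09:05-09:15, 09:55-18:30 (invert busy blocks within the working day).
Luca free: 10:30-12:50, 14:45-18:05.
Teo free: 09:10-10:45, 11:20-12:35, 14:35-19:25.
Jun free: 11:20-13:25, 15:25-17:45.
Pita free: 09:25-12:15, 16:00-20:00 (invert busy blocks within the working day).
Yara ∩ Sven: 10:10-18:30.
Yara ∩ Sven ∩ Luca: 10:30-12:50, 14:45-18:05.
Yara ∩ Sven ∩ Luca ∩ Teo: 10:30-10:45, 11:20-12:35, 14:45-18:05.
Yara ∩ Sven ∩ Luca ∩ Teo ∩ Jun: 11:20-12:35, 15:25-17:45.
Yara ∩ Sven ∩ Luca ∩ Teo ∩ Jun ∩ Pita: 11:20-12:15, 16:00-17:45.
Summing the common windows: 55 + 105 = 160 minutes.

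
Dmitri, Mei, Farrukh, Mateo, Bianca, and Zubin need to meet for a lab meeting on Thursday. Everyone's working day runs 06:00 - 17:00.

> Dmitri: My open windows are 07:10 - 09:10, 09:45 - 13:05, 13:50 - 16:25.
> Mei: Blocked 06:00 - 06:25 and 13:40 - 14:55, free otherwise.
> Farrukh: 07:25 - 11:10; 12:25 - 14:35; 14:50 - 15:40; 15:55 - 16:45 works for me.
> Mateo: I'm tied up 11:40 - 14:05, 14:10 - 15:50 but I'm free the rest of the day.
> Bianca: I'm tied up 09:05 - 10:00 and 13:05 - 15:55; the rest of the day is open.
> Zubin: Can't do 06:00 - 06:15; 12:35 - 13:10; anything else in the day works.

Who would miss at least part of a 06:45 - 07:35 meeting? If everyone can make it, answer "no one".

Dmitri free: 07:10-09:10, 09:45-13:05, 13:50-16:25.
Mei free: 06:25-13:40, 14:55-17:00 (invert busy blocks within the working day).
Farrukh free: 07:25-11:10, 12:25-14:35, 14:50-15:40, 15:55-16:45.
Mateo free: 06:00-11:40, 14:05-14:10, 15:50-17:00 (invert busy blocks within the working day).
Bianca free: 06:00-09:05, 10:00-13:05, 15:55-17:00 (invert busy blocks within the working day).
Zubin free: 06:15-12:35, 13:10-17:00 (invert busy blocks within the working day).
Dmitri: not fully free for 06:45-07:35. Mei: free for 06:45-07:35. Farrukh: not fully free for 06:45-07:35. Mateo: free for 06:45-07:35. Bianca: free for 06:45-07:35. Zubin: free for 06:45-07:35.

Dmitri, Farrukh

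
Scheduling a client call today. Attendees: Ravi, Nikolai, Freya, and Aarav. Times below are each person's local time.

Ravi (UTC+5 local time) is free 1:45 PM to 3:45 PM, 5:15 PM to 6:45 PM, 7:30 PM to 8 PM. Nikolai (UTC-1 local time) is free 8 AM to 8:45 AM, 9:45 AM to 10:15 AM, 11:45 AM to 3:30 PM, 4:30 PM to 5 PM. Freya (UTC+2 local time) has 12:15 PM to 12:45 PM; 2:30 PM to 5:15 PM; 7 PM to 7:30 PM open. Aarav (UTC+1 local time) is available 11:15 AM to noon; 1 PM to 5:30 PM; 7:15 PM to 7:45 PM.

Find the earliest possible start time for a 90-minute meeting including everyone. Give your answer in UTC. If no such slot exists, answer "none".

none

Ravi in UTC: 08:45-10:45, 12:15-13:45, 14:30-15:00 (subtract 5h to convert from UTC+5).
Nikolai in UTC: 09:00-09:45, 10:45-11:15, 12:45-16:30, 17:30-18:00 (add 1h to convert from UTC-1).
Freya in UTC: 10:15-10:45, 12:30-15:15, 17:00-17:30 (subtract 2h to convert from UTC+2).
Aarav in UTC: 10:15-11:00, 12:00-16:30, 18:15-18:45 (subtract 1h to convert from UTC+1).
Ravi ∩ Nikolai: 09:00-09:45, 12:45-13:45, 14:30-15:00.
Ravi ∩ Nikolai ∩ Freya: 12:45-13:45, 14:30-15:00.
Ravi ∩ Nikolai ∩ Freya ∩ Aarav: 12:45-13:45, 14:30-15:00.
No common window is at least 90 minutes long.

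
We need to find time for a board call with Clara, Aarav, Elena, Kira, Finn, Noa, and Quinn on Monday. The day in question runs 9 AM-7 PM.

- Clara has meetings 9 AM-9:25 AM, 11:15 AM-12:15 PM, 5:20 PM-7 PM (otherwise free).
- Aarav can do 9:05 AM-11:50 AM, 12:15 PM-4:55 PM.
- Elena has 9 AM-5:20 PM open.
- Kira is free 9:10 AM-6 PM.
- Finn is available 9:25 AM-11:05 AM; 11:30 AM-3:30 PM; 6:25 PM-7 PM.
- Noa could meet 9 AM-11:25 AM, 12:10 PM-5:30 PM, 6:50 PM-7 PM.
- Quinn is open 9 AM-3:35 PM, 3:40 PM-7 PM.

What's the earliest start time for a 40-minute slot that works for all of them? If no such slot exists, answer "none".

09:25

Clara free: 09:25-11:15, 12:15-17:20 (invert busy blocks within the working day).
Aarav free: 09:05-11:50, 12:15-16:55.
Elena free: 09:00-17:20.
Kira free: 09:10-18:00.
Finn free: 09:25-11:05, 11:30-15:30, 18:25-19:00.
Noa free: 09:00-11:25, 12:10-17:30, 18:50-19:00.
Quinn free: 09:00-15:35, 15:40-19:00.
Clara ∩ Aarav: 09:25-11:15, 12:15-16:55.
Clara ∩ Aarav ∩ Elena: 09:25-11:15, 12:15-16:55.
Clara ∩ Aarav ∩ Elena ∩ Kira: 09:25-11:15, 12:15-16:55.
Clara ∩ Aarav ∩ Elena ∩ Kira ∩ Finn: 09:25-11:05, 12:15-15:30.
Clara ∩ Aarav ∩ Elena ∩ Kira ∩ Finn ∩ Noa: 09:25-11:05, 12:15-15:30.
Clara ∩ Aarav ∩ Elena ∩ Kira ∩ Finn ∩ Noa ∩ Quinn: 09:25-11:05, 12:15-15:30.
The first common window of at least 40 minutes is 09:25-11:05, so the earliest start is 09:25.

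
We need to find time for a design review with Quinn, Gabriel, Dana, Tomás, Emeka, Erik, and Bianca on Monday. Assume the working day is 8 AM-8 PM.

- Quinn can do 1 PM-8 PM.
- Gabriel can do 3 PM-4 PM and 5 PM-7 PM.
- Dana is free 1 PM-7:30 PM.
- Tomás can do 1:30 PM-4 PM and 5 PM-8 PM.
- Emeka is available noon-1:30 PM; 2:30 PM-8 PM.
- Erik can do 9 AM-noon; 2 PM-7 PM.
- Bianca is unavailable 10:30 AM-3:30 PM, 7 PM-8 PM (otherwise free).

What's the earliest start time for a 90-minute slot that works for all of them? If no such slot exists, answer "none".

Quinn free: 13:00-20:00.
Gabriel free: 15:00-16:00, 17:00-19:00.
Dana free: 13:00-19:30.
Tomás free: 13:30-16:00, 17:00-20:00.
Emeka free: 12:00-13:30, 14:30-20:00.
Erik free: 09:00-12:00, 14:00-19:00.
Bianca free: 08:00-10:30, 15:30-19:00 (invert busy blocks within the working day).
Quinn ∩ Gabriel: 15:00-16:00, 17:00-19:00.
Quinn ∩ Gabriel ∩ Dana: 15:00-16:00, 17:00-19:00.
Quinn ∩ Gabriel ∩ Dana ∩ Tomás: 15:00-16:00, 17:00-19:00.
Quinn ∩ Gabriel ∩ Dana ∩ Tomás ∩ Emeka: 15:00-16:00, 17:00-19:00.
Quinn ∩ Gabriel ∩ Dana ∩ Tomás ∩ Emeka ∩ Erik: 15:00-16:00, 17:00-19:00.
Quinn ∩ Gabriel ∩ Dana ∩ Tomás ∩ Emeka ∩ Erik ∩ Bianca: 15:30-16:00, 17:00-19:00.
The first common window of at least 90 minutes is 17:00-19:00, so the earliest start is 17:00.

17:00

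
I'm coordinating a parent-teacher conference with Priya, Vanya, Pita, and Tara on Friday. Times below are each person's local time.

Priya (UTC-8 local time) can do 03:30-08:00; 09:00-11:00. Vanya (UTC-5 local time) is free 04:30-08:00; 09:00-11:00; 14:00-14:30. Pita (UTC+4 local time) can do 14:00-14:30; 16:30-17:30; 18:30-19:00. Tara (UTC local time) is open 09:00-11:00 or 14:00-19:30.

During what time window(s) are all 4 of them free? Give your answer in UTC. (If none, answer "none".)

14:30-15:00

Priya in UTC: 11:30-16:00, 17:00-19:00 (add 8h to convert from UTC-8).
Vanya in UTC: 09:30-13:00, 14:00-16:00, 19:00-19:30 (add 5h to convert from UTC-5).
Pita in UTC: 10:00-10:30, 12:30-13:30, 14:30-15:00 (subtract 4h to convert from UTC+4).
Tara in UTC: 09:00-11:00, 14:00-19:30.
Priya ∩ Vanya: 11:30-13:00, 14:00-16:00.
Priya ∩ Vanya ∩ Pita: 12:30-13:00, 14:30-15:00.
Priya ∩ Vanya ∩ Pita ∩ Tara: 14:30-15:00.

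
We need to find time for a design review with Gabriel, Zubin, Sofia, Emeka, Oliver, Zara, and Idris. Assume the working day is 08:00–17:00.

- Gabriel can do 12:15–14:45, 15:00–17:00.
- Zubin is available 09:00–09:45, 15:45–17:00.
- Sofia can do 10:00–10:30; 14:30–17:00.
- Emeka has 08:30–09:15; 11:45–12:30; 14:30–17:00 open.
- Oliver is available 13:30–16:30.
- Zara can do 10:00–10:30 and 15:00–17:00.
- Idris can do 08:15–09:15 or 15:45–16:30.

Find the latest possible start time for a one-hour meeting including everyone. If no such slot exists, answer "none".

Gabriel ∩ Zubin: 15:45-17:00.
Gabriel ∩ Zubin ∩ Sofia: 15:45-17:00.
Gabriel ∩ Zubin ∩ Sofia ∩ Emeka: 15:45-17:00.
Gabriel ∩ Zubin ∩ Sofia ∩ Emeka ∩ Oliver: 15:45-16:30.
Gabriel ∩ Zubin ∩ Sofia ∩ Emeka ∩ Oliver ∩ Zara: 15:45-16:30.
Gabriel ∩ Zubin ∩ Sofia ∩ Emeka ∩ Oliver ∩ Zara ∩ Idris: 15:45-16:30.
No common window is at least 60 minutes long.

none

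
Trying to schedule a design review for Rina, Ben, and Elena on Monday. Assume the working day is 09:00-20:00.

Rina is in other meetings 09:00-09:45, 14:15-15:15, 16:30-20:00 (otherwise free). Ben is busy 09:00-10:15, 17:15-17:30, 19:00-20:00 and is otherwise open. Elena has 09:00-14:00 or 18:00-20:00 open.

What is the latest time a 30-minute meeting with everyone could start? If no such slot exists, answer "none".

13:30

Rina free: 09:45-14:15, 15:15-16:30 (invert busy blocks within the working day).
Ben free: 10:15-17:15, 17:30-19:00 (invert busy blocks within the working day).
Elena free: 09:00-14:00, 18:00-20:00.
Rina ∩ Ben: 10:15-14:15, 15:15-16:30.
Rina ∩ Ben ∩ Elena: 10:15-14:00.
Those are the intersection windows.
The last common window of at least 30 minutes is 10:15-14:00; a 30-minute meeting can start as late as 13:30 and still end by 14:00.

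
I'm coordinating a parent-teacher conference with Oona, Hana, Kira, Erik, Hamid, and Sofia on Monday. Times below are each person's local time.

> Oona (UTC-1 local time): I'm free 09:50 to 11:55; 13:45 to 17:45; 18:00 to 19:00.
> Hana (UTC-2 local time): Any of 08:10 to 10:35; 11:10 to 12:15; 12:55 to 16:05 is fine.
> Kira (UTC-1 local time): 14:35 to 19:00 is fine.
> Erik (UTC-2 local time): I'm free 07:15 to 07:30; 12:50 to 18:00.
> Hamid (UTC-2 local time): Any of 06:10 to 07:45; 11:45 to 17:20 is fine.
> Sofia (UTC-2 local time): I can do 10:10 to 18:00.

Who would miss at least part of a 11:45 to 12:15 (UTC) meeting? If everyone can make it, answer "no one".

Oona in UTC: 10:50-12:55, 14:45-18:45, 19:00-20:00 (add 1h to convert from UTC-1).
Hana in UTC: 10:10-12:35, 13:10-14:15, 14:55-18:05 (add 2h to convert from UTC-2).
Kira in UTC: 15:35-20:00 (add 1h to convert from UTC-1).
Erik in UTC: 09:15-09:30, 14:50-20:00 (add 2h to convert from UTC-2).
Hamid in UTC: 08:10-09:45, 13:45-19:20 (add 2h to convert from UTC-2).
Sofia in UTC: 12:10-20:00 (add 2h to convert from UTC-2).
Oona: free for 11:45-12:15. Hana: free for 11:45-12:15. Kira: not fully free for 11:45-12:15. Erik: not fully free for 11:45-12:15. Hamid: not fully free for 11:45-12:15. Sofia: not fully free for 11:45-12:15.

Erik, Hamid, Kira, Sofia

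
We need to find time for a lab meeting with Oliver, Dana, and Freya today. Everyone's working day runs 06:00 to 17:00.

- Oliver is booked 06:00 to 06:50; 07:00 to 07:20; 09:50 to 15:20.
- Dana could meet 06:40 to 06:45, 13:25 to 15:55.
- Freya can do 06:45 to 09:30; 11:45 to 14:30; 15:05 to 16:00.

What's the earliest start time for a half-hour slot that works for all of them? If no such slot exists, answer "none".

Oliver free: 06:50-07:00, 07:20-09:50, 15:20-17:00 (invert busy blocks within the working day).
Dana free: 06:40-06:45, 13:25-15:55.
Freya free: 06:45-09:30, 11:45-14:30, 15:05-16:00.
Oliver ∩ Dana: 15:20-15:55.
Oliver ∩ Dana ∩ Freya: 15:20-15:55.
Those are the intersection windows.
The first common window of at least 30 minutes is 15:20-15:55, so the earliest start is 15:20.

15:20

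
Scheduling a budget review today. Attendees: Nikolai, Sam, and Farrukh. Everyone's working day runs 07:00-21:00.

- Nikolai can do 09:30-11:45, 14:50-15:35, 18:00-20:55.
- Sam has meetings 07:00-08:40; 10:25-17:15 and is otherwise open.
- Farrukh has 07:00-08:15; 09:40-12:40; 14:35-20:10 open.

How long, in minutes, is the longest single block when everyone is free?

130

Nikolai free: 09:30-11:45, 14:50-15:35, 18:00-20:55.
Sam free: 08:40-10:25, 17:15-21:00 (invert busy blocks within the working day).
Farrukh free: 07:00-08:15, 09:40-12:40, 14:35-20:10.
Nikolai ∩ Sam: 09:30-10:25, 18:00-20:55.
Nikolai ∩ Sam ∩ Farrukh: 09:40-10:25, 18:00-20:10.
So the common availability across everyone is 09:40-10:25, 18:00-20:10.
The longest is 18:00-20:10 at 130 minutes.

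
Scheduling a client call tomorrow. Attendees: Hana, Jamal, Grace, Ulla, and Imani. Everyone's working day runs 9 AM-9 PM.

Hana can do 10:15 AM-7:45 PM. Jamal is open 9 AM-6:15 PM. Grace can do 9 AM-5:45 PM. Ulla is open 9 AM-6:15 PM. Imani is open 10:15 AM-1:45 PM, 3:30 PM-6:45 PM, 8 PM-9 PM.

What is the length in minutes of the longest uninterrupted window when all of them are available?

Hana ∩ Jamal: 10:15-18:15.
Hana ∩ Jamal ∩ Grace: 10:15-17:45.
Hana ∩ Jamal ∩ Grace ∩ Ulla: 10:15-17:45.
Hana ∩ Jamal ∩ Grace ∩ Ulla ∩ Imani: 10:15-13:45, 15:30-17:45.
The longest is 10:15-13:45 at 210 minutes.

210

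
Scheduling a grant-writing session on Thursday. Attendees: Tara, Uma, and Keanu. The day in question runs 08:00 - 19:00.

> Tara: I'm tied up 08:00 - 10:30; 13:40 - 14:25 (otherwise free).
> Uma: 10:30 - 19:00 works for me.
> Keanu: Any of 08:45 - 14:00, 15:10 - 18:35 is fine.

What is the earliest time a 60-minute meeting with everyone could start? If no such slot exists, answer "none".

10:30

Tara free: 10:30-13:40, 14:25-19:00 (invert busy blocks within the working day).
Uma free: 10:30-19:00.
Keanu free: 08:45-14:00, 15:10-18:35.
Tara ∩ Uma: 10:30-13:40, 14:25-19:00.
Tara ∩ Uma ∩ Keanu: 10:30-13:40, 15:10-18:35.
So the common availability across everyone is 10:30-13:40, 15:10-18:35.
The first common window of at least 60 minutes is 10:30-13:40, so the earliest start is 10:30.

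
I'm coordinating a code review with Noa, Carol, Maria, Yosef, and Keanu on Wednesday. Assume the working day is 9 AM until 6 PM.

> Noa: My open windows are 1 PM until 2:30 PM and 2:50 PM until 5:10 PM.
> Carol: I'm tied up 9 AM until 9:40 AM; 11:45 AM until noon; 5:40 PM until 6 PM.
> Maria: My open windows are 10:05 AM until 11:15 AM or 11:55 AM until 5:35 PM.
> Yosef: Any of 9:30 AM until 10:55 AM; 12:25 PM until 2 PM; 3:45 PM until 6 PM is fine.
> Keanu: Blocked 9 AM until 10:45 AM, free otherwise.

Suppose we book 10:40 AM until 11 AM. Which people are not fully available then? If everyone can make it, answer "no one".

Noa free: 13:00-14:30, 14:50-17:10.
Carol free: 09:40-11:45, 12:00-17:40 (invert busy blocks within the working day).
Maria free: 10:05-11:15, 11:55-17:35.
Yosef free: 09:30-10:55, 12:25-14:00, 15:45-18:00.
Keanu free: 10:45-18:00 (invert busy blocks within the working day).
Noa: not fully free for 10:40-11:00. Carol: free for 10:40-11:00. Maria: free for 10:40-11:00. Yosef: not fully free for 10:40-11:00. Keanu: not fully free for 10:40-11:00.

Keanu, Noa, Yosef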